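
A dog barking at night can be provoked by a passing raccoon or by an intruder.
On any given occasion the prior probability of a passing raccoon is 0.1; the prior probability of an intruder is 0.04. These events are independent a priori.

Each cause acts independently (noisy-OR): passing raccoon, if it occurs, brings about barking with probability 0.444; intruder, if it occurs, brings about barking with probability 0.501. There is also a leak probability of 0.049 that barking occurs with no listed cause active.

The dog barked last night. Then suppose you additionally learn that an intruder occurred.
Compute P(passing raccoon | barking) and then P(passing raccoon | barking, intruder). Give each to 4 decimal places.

P(passing raccoon | barking) ≈ 0.4403; P(passing raccoon | barking, intruder) ≈ 0.1347

Under noisy-OR, P(barking | causes) = 1 − (1−0.049)·∏(1−qᵢ) over the active causes.
Weight on passing raccoon=true, given the evidence: 0.045239 + 0.002945 = 0.048184
The normalizing constant is 0.049×0.9×0.96 + 0.525451×0.9×0.04 + 0.471244×0.1×0.96 + 0.736151×0.1×0.04 = 0.109436
Posterior = 0.048184 / 0.109436 ≈ 0.4403

With the extra evidence:
P(barking | intruder) = 0.525451·0.9 + 0.736151·0.1 = 0.472906 + 0.073615 = 0.546521
Restricting to configurations with passing raccoon present: 0.736151·0.1 = 0.073615.
P(passing raccoon | barking, intruder) = 0.073615 / 0.546521 ≈ 0.1347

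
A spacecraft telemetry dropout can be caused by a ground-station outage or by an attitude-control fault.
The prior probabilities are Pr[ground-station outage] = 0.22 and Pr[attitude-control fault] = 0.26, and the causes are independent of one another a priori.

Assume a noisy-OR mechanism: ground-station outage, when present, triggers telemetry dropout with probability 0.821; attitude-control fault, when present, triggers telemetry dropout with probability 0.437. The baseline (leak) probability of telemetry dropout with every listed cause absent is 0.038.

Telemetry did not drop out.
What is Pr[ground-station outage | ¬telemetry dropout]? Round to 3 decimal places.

Pr[ground-station outage | ¬telemetry dropout] ≈ 0.048

Under noisy-OR, P(telemetry dropout | causes) = 1 − (1−0.038)·∏(1−qᵢ) over the active causes.
P(¬telemetry dropout) = 0.962*0.78*0.74 + 0.541606*0.78*0.26 + 0.172198*0.22*0.74 + 0.096947*0.22*0.26 = 0.555266 + 0.109838 + 0.028034 + 0.005545 = 0.698683
The ground-station outage-present share is 0.028034 + 0.005545 = 0.033579.
So P(ground-station outage | ¬telemetry dropout) = 0.033579/0.698683 ≈ 0.048.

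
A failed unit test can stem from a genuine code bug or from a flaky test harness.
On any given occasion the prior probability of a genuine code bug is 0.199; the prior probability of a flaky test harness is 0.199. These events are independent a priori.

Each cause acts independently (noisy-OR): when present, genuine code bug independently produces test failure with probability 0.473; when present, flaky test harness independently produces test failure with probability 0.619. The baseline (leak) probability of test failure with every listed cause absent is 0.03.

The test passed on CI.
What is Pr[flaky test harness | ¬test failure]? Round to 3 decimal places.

Under noisy-OR, P(test failure | causes) = 1 − (1−0.03)·∏(1−qᵢ) over the active causes.
For the numerator, keep only flaky test harness=true terms: 0.058909 + 0.007713 = 0.066622
Normalizer over all consistent configurations: 0.97×0.801×0.801 + 0.36957×0.801×0.199 + 0.51119×0.199×0.801 + 0.194763×0.199×0.199 = 0.770458
P(flaky test harness | ¬test failure) = 0.066622/0.770458 ≈ 0.086

Pr[flaky test harness | ¬test failure] ≈ 0.086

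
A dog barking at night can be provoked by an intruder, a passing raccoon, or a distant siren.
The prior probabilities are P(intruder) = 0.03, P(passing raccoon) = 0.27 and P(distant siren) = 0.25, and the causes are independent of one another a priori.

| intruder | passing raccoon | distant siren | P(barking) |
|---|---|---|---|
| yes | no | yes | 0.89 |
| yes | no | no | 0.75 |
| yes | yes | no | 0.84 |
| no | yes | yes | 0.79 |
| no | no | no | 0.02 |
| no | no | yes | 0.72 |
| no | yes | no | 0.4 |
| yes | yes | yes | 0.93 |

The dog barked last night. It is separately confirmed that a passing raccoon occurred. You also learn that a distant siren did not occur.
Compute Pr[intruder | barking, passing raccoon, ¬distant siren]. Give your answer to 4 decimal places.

Pr[intruder | barking, passing raccoon, ¬distant siren] ≈ 0.0610

By total probability over both values of intruder:
  P(barking | passing raccoon, ¬distant siren) = 0.4×0.97 + 0.84×0.03
        = 0.388000 + 0.025200 = 0.413200
Configurations with intruder contribute 0.025200, so
  P(intruder | barking, passing raccoon, ¬distant siren) = 0.025200 / 0.413200 ≈ 0.0610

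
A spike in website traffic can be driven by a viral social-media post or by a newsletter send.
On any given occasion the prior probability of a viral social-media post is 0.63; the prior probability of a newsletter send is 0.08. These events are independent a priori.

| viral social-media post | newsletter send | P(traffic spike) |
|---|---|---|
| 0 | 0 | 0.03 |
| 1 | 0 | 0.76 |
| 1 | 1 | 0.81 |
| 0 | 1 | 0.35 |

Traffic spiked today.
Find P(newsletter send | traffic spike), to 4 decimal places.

P(newsletter send | traffic spike) ≈ 0.1020

Sum P(traffic spike|·) weighted by the priors over the 4 (viral social-media post, newsletter send) configurations:
  P(traffic spike) = 0.03*0.37*0.92 + 0.35*0.37*0.08 + 0.76*0.63*0.92 + 0.81*0.63*0.08
        = 0.010212 + 0.010360 + 0.440496 + 0.040824 = 0.501892
Configurations with newsletter send contribute 0.051184, so
  P(newsletter send | traffic spike) = 0.051184 / 0.501892 ≈ 0.1020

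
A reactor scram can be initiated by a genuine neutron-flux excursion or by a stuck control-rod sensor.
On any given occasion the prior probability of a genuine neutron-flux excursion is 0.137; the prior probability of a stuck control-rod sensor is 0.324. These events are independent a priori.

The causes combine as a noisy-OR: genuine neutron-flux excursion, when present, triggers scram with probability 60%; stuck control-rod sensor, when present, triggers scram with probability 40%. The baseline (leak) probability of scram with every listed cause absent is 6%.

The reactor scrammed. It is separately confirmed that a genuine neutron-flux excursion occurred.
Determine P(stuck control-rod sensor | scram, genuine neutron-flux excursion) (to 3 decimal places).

P(stuck control-rod sensor | scram, genuine neutron-flux excursion) ≈ 0.373

Under noisy-OR, P(scram | causes) = 1 − (1−0.06)·∏(1−qᵢ) over the active causes.
Sum P(scram|·) weighted by the priors over both values of stuck control-rod sensor:
  P(scram | genuine neutron-flux excursion) = 0.624*0.676 + 0.7744*0.324
        = 0.421824 + 0.250906 = 0.672730
Configurations with stuck control-rod sensor contribute 0.250906, so
  P(stuck control-rod sensor | scram, genuine neutron-flux excursion) = 0.250906 / 0.672730 ≈ 0.373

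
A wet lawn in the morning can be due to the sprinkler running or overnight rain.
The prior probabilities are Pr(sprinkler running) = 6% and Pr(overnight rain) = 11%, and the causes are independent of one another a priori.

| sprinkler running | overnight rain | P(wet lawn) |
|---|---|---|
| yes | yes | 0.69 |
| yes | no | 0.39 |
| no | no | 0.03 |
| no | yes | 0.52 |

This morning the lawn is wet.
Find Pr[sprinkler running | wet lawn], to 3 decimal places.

By total probability over the 4 (sprinkler running, overnight rain) configurations:
  P(wet lawn) = 0.03·0.94·0.89 + 0.52·0.94·0.11 + 0.39·0.06·0.89 + 0.69·0.06·0.11
        = 0.025098 + 0.053768 + 0.020826 + 0.004554 = 0.104246
The terms with sprinkler running present sum to 0.025380, so
  P(sprinkler running | wet lawn) = 0.025380 / 0.104246 ≈ 0.243

Pr[sprinkler running | wet lawn] ≈ 0.243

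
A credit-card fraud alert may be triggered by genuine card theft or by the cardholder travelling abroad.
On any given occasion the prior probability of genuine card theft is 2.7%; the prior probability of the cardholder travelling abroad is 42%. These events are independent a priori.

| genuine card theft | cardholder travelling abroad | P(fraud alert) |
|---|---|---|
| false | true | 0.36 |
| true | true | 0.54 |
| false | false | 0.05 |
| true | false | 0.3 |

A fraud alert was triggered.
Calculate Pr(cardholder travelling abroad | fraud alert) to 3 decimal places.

For the numerator, keep only cardholder travelling abroad=true terms: 0.147118 + 0.006124 = 0.153242
Denominator P(fraud alert): 0.05×0.973×0.58 + 0.36×0.973×0.42 + 0.3×0.027×0.58 + 0.54×0.027×0.42 = 0.186157
P(cardholder travelling abroad | fraud alert) = 0.153242/0.186157 ≈ 0.823

Pr(cardholder travelling abroad | fraud alert) ≈ 0.823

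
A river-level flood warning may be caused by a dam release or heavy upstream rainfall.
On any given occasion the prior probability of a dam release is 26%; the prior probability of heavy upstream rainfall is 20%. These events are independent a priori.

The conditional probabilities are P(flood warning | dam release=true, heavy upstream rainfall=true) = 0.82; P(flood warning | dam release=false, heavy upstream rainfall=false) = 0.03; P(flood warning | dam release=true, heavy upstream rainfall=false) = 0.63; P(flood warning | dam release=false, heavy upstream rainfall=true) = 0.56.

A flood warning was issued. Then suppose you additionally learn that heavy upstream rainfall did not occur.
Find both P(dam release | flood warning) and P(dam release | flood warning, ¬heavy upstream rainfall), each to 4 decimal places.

P(dam release | flood warning) ≈ 0.6331; P(dam release | flood warning, ¬heavy upstream rainfall) ≈ 0.8806

Enumerate the 4 (dam release, heavy upstream rainfall) configurations and weight by the priors:
  P(flood warning) = 0.03·0.74·0.8 + 0.56·0.74·0.2 + 0.63·0.26·0.8 + 0.82·0.26·0.2
        = 0.017760 + 0.082880 + 0.131040 + 0.042640 = 0.274320
Keeping only the dam release-present terms gives 0.173680, so
  P(dam release | flood warning) = 0.173680 / 0.274320 ≈ 0.6331

With the extra evidence:
Numerator (weight on configurations with dam release): 0.63·0.26 = 0.163800
The normalizing constant is 0.03·0.74 + 0.63·0.26 = 0.186000
P(dam release | flood warning, ¬heavy upstream rainfall) = 0.163800/0.186000 ≈ 0.8806
With heavy upstream rainfall excluded, dam release must carry more of the explanatory weight for the flood warning.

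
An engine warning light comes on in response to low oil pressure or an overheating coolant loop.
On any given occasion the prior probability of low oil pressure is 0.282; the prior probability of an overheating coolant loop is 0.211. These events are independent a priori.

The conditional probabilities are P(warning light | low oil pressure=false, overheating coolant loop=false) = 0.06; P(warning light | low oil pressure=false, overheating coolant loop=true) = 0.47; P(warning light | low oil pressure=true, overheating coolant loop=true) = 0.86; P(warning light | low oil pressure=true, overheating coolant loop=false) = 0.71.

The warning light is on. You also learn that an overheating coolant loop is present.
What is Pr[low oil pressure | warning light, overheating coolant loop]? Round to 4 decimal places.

Sum P(warning light|·) weighted by the priors over both values of low oil pressure:
  P(warning light | overheating coolant loop) = 0.47·0.718 + 0.86·0.282
        = 0.337460 + 0.242520 = 0.579980
Keeping only the low oil pressure-present terms gives 0.242520, so
  P(low oil pressure | warning light, overheating coolant loop) = 0.242520 / 0.579980 ≈ 0.4182

Pr[low oil pressure | warning light, overheating coolant loop] ≈ 0.4182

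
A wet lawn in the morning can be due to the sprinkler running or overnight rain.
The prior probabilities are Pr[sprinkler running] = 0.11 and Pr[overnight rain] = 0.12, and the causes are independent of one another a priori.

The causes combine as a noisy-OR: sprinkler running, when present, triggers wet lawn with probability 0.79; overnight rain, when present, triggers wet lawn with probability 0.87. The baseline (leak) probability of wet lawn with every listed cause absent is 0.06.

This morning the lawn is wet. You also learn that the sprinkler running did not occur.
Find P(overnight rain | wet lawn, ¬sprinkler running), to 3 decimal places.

P(overnight rain | wet lawn, ¬sprinkler running) ≈ 0.666

Under noisy-OR, P(wet lawn | causes) = 1 − (1−0.06)·∏(1−qᵢ) over the active causes.
Numerator (weight on configurations with overnight rain): 0.8778×0.12 = 0.105336
Normalizer over all consistent configurations: 0.06×0.88 + 0.8778×0.12 = 0.158136
P(overnight rain | wet lawn, ¬sprinkler running) = 0.105336/0.158136 ≈ 0.666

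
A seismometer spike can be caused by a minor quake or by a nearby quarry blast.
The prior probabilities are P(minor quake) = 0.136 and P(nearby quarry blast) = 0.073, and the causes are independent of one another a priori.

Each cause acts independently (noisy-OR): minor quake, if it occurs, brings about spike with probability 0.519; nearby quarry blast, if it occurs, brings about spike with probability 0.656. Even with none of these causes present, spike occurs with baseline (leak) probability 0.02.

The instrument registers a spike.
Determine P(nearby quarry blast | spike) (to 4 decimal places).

Under noisy-OR, P(spike | causes) = 1 − (1−0.02)·∏(1−qᵢ) over the active causes.
For the numerator, keep only nearby quarry blast=true terms: 0.041809 + 0.008318 = 0.050127
Normalizer over all consistent configurations: 0.02×0.864×0.927 + 0.66288×0.864×0.073 + 0.52862×0.136×0.927 + 0.837845×0.136×0.073 = 0.132790
Posterior = 0.050127 / 0.132790 ≈ 0.3775

P(nearby quarry blast | spike) ≈ 0.3775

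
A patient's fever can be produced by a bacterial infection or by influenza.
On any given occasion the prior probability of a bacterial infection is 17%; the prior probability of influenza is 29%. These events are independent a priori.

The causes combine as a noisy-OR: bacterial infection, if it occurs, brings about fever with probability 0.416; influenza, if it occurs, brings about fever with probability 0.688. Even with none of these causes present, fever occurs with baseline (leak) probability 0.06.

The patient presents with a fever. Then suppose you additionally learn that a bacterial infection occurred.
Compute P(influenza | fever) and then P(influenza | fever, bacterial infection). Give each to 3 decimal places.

Under noisy-OR, P(fever | causes) = 1 − (1−0.06)·∏(1−qᵢ) over the active causes.
By total probability over the 4 (bacterial infection, influenza) configurations:
  P(fever) = 0.06*0.83*0.71 + 0.70672*0.83*0.29 + 0.45104*0.17*0.71 + 0.828724*0.17*0.29
        = 0.035358 + 0.170108 + 0.054441 + 0.040856 = 0.300763
Configurations with influenza contribute 0.210964, so
  P(influenza | fever) = 0.210964 / 0.300763 ≈ 0.701

Now also conditioning on bacterial infection=true:
Weight on influenza=true, given the evidence: 0.828724×0.29 = 0.240330
Denominator P(fever | bacterial infection): 0.45104×0.71 + 0.828724×0.29 = 0.560568
P(influenza | fever, bacterial infection) = 0.240330/0.560568 ≈ 0.429
The drop from 0.701 to 0.429 is the explaining-away (discounting) effect.

P(influenza | fever) ≈ 0.701; P(influenza | fever, bacterial infection) ≈ 0.429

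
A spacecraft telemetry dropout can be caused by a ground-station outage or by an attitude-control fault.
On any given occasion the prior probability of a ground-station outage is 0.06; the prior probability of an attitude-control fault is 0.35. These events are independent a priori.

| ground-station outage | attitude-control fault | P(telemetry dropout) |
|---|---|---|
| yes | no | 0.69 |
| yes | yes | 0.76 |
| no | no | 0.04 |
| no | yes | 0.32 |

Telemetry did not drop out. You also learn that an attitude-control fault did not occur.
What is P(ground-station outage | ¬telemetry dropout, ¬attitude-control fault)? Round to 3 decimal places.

P(¬telemetry dropout | ¬attitude-control fault) = 0.96·0.94 + 0.31·0.06 = 0.902400 + 0.018600 = 0.921000
Of this, 0.018600 comes from 0.31·0.06 (the ground-station outage=true cases).
P(ground-station outage | ¬telemetry dropout, ¬attitude-control fault) = 0.018600 / 0.921000 ≈ 0.020

P(ground-station outage | ¬telemetry dropout, ¬attitude-control fault) ≈ 0.020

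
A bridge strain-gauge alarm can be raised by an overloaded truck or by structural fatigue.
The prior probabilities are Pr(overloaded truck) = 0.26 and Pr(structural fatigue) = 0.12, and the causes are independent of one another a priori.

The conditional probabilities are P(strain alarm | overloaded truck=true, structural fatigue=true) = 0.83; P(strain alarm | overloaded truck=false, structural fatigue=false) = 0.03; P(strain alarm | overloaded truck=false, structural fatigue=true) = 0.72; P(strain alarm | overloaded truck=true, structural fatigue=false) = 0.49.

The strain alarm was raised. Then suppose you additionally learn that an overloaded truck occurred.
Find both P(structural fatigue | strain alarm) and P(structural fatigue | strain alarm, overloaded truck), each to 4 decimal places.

P(strain alarm) = 0.03·0.74·0.88 + 0.72·0.74·0.12 + 0.49·0.26·0.88 + 0.83·0.26·0.12 = 0.019536 + 0.063936 + 0.112112 + 0.025896 = 0.221480
Of this, 0.089832 comes from 0.063936 + 0.025896 (the structural fatigue=true cases).
Hence the posterior is 0.089832/0.221480 ≈ 0.4056.

Now also conditioning on overloaded truck=true:
Sum P(strain alarm|·) weighted by the priors over both values of structural fatigue:
  P(strain alarm | overloaded truck) = 0.49×0.88 + 0.83×0.12
        = 0.431200 + 0.099600 = 0.530800
Keeping only the structural fatigue-present terms gives 0.099600, so
  P(structural fatigue | strain alarm, overloaded truck) = 0.099600 / 0.530800 ≈ 0.1876
This is intercausal reasoning (explaining away): once overloaded truck accounts for the strain alarm, structural fatigue becomes less likely.

P(structural fatigue | strain alarm) ≈ 0.4056; P(structural fatigue | strain alarm, overloaded truck) ≈ 0.1876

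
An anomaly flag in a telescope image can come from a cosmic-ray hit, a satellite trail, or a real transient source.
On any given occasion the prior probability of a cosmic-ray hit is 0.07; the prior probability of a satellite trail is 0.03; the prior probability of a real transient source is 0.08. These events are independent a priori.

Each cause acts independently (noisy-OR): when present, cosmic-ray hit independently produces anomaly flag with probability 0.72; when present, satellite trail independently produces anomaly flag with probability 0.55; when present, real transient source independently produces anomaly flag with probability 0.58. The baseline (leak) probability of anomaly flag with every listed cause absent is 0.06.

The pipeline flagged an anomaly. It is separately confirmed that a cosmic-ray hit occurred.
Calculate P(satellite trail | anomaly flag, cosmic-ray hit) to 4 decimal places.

Under noisy-OR, P(anomaly flag | causes) = 1 − (1−0.06)·∏(1−qᵢ) over the active causes.
Sum P(anomaly flag|·) weighted by the priors over the 4 (satellite trail, real transient source) configurations:
  P(anomaly flag | cosmic-ray hit) = 0.7368*0.97*0.92 + 0.889456*0.97*0.08 + 0.88156*0.03*0.92 + 0.950255*0.03*0.08
        = 0.657520 + 0.069022 + 0.024331 + 0.002281 = 0.753154
The terms with satellite trail present sum to 0.026612, so
  P(satellite trail | anomaly flag, cosmic-ray hit) = 0.026612 / 0.753154 ≈ 0.0353

P(satellite trail | anomaly flag, cosmic-ray hit) ≈ 0.0353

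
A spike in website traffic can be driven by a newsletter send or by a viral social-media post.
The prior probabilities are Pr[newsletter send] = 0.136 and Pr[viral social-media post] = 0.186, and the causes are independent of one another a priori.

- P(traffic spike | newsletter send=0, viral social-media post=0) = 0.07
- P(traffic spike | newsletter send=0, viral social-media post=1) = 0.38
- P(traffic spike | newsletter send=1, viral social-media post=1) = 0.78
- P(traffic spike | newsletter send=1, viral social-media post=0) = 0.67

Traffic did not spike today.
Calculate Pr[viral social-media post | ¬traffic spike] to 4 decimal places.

Pr[viral social-media post | ¬traffic spike] ≈ 0.1322

P(¬traffic spike) = 0.93*0.864*0.814 + 0.62*0.864*0.186 + 0.33*0.136*0.814 + 0.22*0.136*0.186 = 0.654065 + 0.099636 + 0.036532 + 0.005565 = 0.795798
Restricting to configurations with viral social-media post present: 0.099636 + 0.005565 = 0.105201.
So P(viral social-media post | ¬traffic spike) = 0.105201/0.795798 ≈ 0.1322.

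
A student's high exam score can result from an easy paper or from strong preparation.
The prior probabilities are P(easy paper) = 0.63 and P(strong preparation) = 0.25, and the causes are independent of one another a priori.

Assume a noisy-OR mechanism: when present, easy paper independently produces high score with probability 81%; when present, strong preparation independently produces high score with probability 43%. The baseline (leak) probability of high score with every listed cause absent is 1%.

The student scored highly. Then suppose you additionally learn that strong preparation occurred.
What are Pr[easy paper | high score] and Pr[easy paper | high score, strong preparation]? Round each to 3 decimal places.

Under noisy-OR, P(high score | causes) = 1 − (1−0.01)·∏(1−qᵢ) over the active causes.
P(high score) = 0.01*0.37*0.75 + 0.4357*0.37*0.25 + 0.8119*0.63*0.75 + 0.892783*0.63*0.25 = 0.002775 + 0.040302 + 0.383623 + 0.140613 = 0.567313
Restricting to configurations with easy paper present: 0.383623 + 0.140613 = 0.524236.
Hence the posterior is 0.524236/0.567313 ≈ 0.924.

Now also conditioning on strong preparation=true:
Enumerate both values of easy paper and weight by the priors:
  P(high score | strong preparation) = 0.4357·0.37 + 0.892783·0.63
        = 0.161209 + 0.562453 = 0.723662
Keeping only the easy paper-present terms gives 0.562453, so
  P(easy paper | high score, strong preparation) = 0.562453 / 0.723662 ≈ 0.777
Conditioning on strong preparation lowers the posterior on easy paper: the classic explaining-away effect in a common-effect structure.

Pr[easy paper | high score] ≈ 0.924; Pr[easy paper | high score, strong preparation] ≈ 0.777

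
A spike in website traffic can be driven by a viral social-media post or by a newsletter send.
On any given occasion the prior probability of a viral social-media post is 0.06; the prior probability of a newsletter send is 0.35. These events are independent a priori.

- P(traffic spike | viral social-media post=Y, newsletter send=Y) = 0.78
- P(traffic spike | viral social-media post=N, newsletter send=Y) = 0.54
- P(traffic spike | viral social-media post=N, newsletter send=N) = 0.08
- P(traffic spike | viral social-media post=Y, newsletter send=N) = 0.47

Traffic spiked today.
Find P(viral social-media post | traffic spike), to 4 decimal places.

P(viral social-media post | traffic spike) ≈ 0.1329

P(traffic spike) = 0.08·0.94·0.65 + 0.54·0.94·0.35 + 0.47·0.06·0.65 + 0.78·0.06·0.35 = 0.048880 + 0.177660 + 0.018330 + 0.016380 = 0.261250
Of this, 0.034710 comes from 0.018330 + 0.016380 (the viral social-media post=true cases).
Hence the posterior is 0.034710/0.261250 ≈ 0.1329.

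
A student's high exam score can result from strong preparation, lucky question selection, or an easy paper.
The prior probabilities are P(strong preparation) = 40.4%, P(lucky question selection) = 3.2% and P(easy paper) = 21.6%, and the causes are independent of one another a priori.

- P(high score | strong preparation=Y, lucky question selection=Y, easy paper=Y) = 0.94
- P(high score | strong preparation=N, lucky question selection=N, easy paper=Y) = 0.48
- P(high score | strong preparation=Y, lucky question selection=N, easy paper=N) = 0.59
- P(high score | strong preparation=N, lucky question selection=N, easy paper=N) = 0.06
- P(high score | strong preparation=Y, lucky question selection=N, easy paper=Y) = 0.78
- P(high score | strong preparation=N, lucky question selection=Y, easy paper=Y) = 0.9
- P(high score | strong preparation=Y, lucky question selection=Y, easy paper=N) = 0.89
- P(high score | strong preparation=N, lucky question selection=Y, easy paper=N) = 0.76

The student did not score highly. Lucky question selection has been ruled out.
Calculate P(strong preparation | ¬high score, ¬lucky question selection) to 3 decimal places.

P(strong preparation | ¬high score, ¬lucky question selection) ≈ 0.227

P(¬high score | ¬lucky question selection) = 0.94×0.596×0.784 + 0.52×0.596×0.216 + 0.41×0.404×0.784 + 0.22×0.404×0.216 = 0.439228 + 0.066943 + 0.129862 + 0.019198 = 0.655231
The strong preparation-present share is 0.129862 + 0.019198 = 0.149060.
So P(strong preparation | ¬high score, ¬lucky question selection) = 0.149060/0.655231 ≈ 0.227.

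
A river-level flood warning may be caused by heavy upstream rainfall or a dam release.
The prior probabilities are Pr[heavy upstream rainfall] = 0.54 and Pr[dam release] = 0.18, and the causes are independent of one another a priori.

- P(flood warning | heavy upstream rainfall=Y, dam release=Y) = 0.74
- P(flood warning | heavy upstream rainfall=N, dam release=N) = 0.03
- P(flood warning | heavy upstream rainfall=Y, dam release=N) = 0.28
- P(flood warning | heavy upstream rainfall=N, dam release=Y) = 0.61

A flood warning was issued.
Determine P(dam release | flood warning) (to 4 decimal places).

Sum P(flood warning|·) weighted by the priors over the 4 (heavy upstream rainfall, dam release) configurations:
  P(flood warning) = 0.03*0.46*0.82 + 0.61*0.46*0.18 + 0.28*0.54*0.82 + 0.74*0.54*0.18
        = 0.011316 + 0.050508 + 0.123984 + 0.071928 = 0.257736
Keeping only the dam release-present terms gives 0.122436, so
  P(dam release | flood warning) = 0.122436 / 0.257736 ≈ 0.4750

P(dam release | flood warning) ≈ 0.4750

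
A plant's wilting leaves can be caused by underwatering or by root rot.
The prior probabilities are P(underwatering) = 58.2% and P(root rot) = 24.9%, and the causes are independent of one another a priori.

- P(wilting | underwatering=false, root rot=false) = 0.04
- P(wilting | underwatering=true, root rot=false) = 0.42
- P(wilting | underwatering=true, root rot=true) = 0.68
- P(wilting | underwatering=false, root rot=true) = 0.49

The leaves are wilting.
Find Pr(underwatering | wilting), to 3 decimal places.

P(wilting) = 0.04×0.418×0.751 + 0.49×0.418×0.249 + 0.42×0.582×0.751 + 0.68×0.582×0.249 = 0.012557 + 0.051000 + 0.183574 + 0.098544 = 0.345675
Restricting to configurations with underwatering present: 0.183574 + 0.098544 = 0.282118.
P(underwatering | wilting) = 0.282118 / 0.345675 ≈ 0.816

Pr(underwatering | wilting) ≈ 0.816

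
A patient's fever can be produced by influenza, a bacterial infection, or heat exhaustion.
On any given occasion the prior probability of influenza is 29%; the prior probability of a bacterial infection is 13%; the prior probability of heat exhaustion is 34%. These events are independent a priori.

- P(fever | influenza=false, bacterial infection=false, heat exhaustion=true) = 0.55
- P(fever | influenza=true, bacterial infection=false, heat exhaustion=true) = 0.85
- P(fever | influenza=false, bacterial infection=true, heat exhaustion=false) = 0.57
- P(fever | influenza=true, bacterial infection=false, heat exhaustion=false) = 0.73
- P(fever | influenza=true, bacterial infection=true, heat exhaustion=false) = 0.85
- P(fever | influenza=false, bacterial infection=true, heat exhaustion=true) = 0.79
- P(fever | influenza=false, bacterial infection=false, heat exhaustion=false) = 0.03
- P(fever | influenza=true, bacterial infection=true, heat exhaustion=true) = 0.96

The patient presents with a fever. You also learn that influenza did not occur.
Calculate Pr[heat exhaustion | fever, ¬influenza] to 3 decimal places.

Weight on heat exhaustion=true, given the evidence: 0.162690 + 0.034918 = 0.197608
Denominator P(fever | ¬influenza): 0.03*0.87*0.66 + 0.55*0.87*0.34 + 0.57*0.13*0.66 + 0.79*0.13*0.34 = 0.263740
Posterior = 0.197608 / 0.263740 ≈ 0.749

Pr[heat exhaustion | fever, ¬influenza] ≈ 0.749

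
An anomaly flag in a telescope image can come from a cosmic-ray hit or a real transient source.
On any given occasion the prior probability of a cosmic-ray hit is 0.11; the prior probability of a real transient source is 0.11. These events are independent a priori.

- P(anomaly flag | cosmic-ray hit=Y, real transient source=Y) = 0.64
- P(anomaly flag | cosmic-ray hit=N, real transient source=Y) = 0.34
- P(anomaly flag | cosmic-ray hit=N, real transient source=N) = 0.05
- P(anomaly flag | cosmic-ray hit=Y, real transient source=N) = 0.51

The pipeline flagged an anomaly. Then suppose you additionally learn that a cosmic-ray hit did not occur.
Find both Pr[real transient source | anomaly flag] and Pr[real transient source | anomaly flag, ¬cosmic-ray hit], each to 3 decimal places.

Enumerate the 4 (cosmic-ray hit, real transient source) configurations and weight by the priors:
  P(anomaly flag) = 0.05×0.89×0.89 + 0.34×0.89×0.11 + 0.51×0.11×0.89 + 0.64×0.11×0.11
        = 0.039605 + 0.033286 + 0.049929 + 0.007744 = 0.130564
The terms with real transient source present sum to 0.041030, so
  P(real transient source | anomaly flag) = 0.041030 / 0.130564 ≈ 0.314

Now condition on the additional information:
Sum P(anomaly flag|·) weighted by the priors over both values of real transient source:
  P(anomaly flag | ¬cosmic-ray hit) = 0.05×0.89 + 0.34×0.11
        = 0.044500 + 0.037400 = 0.081900
The terms with real transient source present sum to 0.037400, so
  P(real transient source | anomaly flag, ¬cosmic-ray hit) = 0.037400 / 0.081900 ≈ 0.457
Ruling out cosmic-ray hit raises the posterior on real transient source — the flip side of explaining away.

Pr[real transient source | anomaly flag] ≈ 0.314; Pr[real transient source | anomaly flag, ¬cosmic-ray hit] ≈ 0.457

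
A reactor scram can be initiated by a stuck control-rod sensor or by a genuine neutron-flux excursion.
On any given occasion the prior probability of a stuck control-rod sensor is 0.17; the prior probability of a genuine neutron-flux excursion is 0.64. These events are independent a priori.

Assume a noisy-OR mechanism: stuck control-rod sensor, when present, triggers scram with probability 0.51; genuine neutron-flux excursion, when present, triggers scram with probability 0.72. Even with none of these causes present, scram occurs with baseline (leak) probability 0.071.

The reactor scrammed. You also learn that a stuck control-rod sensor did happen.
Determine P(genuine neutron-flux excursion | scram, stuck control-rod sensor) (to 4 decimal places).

P(genuine neutron-flux excursion | scram, stuck control-rod sensor) ≈ 0.7401

Under noisy-OR, P(scram | causes) = 1 − (1−0.071)·∏(1−qᵢ) over the active causes.
P(scram | stuck control-rod sensor) = 0.54479·0.36 + 0.872541·0.64 = 0.196124 + 0.558426 = 0.754550
Restricting to configurations with genuine neutron-flux excursion present: 0.872541·0.64 = 0.558426.
P(genuine neutron-flux excursion | scram, stuck control-rod sensor) = 0.558426 / 0.754550 ≈ 0.7401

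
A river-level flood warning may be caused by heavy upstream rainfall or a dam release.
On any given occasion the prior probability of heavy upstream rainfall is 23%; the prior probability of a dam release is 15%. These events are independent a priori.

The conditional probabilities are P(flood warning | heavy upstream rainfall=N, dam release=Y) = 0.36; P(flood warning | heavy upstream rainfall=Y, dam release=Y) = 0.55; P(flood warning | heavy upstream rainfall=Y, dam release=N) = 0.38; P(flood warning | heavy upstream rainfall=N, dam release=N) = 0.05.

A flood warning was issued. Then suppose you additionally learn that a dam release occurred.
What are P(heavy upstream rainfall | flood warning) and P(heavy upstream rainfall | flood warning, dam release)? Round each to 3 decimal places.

Weight on heavy upstream rainfall=true, given the evidence: 0.074290 + 0.018975 = 0.093265
Normalizer over all consistent configurations: 0.05*0.77*0.85 + 0.36*0.77*0.15 + 0.38*0.23*0.85 + 0.55*0.23*0.15 = 0.167570
P(heavy upstream rainfall | flood warning) = 0.093265/0.167570 ≈ 0.557

With the extra evidence:
P(flood warning | dam release) = 0.36×0.77 + 0.55×0.23 = 0.277200 + 0.126500 = 0.403700
The heavy upstream rainfall-present share is 0.55×0.23 = 0.126500.
P(heavy upstream rainfall | flood warning, dam release) = 0.126500 / 0.403700 ≈ 0.313
— dam release explains away the evidence for heavy upstream rainfall.

P(heavy upstream rainfall | flood warning) ≈ 0.557; P(heavy upstream rainfall | flood warning, dam release) ≈ 0.313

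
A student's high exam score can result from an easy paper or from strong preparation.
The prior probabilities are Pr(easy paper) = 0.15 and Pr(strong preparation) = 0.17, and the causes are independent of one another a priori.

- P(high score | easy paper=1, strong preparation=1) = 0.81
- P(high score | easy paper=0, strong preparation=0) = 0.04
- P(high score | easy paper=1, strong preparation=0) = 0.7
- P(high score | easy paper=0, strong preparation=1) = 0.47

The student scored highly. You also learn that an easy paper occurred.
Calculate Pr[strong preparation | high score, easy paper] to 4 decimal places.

P(high score | easy paper) = 0.7*0.83 + 0.81*0.17 = 0.581000 + 0.137700 = 0.718700
The strong preparation-present share is 0.81*0.17 = 0.137700.
P(strong preparation | high score, easy paper) = 0.137700 / 0.718700 ≈ 0.1916

Pr[strong preparation | high score, easy paper] ≈ 0.1916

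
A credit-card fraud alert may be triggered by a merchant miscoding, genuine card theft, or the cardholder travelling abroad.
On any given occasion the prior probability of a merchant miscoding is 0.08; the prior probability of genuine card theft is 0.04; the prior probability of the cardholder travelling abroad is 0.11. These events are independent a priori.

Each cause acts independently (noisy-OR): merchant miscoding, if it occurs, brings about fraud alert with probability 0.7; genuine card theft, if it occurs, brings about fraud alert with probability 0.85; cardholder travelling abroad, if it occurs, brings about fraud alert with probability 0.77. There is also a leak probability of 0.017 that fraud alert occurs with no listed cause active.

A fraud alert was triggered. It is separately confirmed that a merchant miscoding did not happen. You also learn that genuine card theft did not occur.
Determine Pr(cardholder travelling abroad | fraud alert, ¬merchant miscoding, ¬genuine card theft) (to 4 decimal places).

Under noisy-OR, P(fraud alert | causes) = 1 − (1−0.017)·∏(1−qᵢ) over the active causes.
Sum P(fraud alert|·) weighted by the priors over both values of cardholder travelling abroad:
  P(fraud alert | ¬merchant miscoding, ¬genuine card theft) = 0.017·0.89 + 0.77391·0.11
        = 0.015130 + 0.085130 = 0.100260
Configurations with cardholder travelling abroad contribute 0.085130, so
  P(cardholder travelling abroad | fraud alert, ¬merchant miscoding, ¬genuine card theft) = 0.085130 / 0.100260 ≈ 0.8491

Pr(cardholder travelling abroad | fraud alert, ¬merchant miscoding, ¬genuine card theft) ≈ 0.8491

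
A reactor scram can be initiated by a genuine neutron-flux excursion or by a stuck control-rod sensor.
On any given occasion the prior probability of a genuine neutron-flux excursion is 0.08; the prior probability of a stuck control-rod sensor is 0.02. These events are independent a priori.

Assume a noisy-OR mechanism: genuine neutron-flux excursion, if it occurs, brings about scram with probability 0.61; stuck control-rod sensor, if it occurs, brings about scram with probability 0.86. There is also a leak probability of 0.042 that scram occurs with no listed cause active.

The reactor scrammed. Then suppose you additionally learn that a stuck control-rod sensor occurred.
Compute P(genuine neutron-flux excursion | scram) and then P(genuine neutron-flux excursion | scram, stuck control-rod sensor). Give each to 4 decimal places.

Under noisy-OR, P(scram | causes) = 1 − (1−0.042)·∏(1−qᵢ) over the active causes.
Numerator (weight on configurations with genuine neutron-flux excursion): 0.049108 + 0.001516 = 0.050624
Denominator P(scram): 0.042·0.92·0.98 + 0.86588·0.92·0.02 + 0.62638·0.08·0.98 + 0.947693·0.08·0.02 = 0.104423
Posterior = 0.050624 / 0.104423 ≈ 0.4848

Now also conditioning on stuck control-rod sensor=true:
Numerator (weight on configurations with genuine neutron-flux excursion): 0.947693·0.08 = 0.075815
Normalizer over all consistent configurations: 0.86588·0.92 + 0.947693·0.08 = 0.872425
Posterior = 0.075815 / 0.872425 ≈ 0.0869
The drop from 0.4848 to 0.0869 is the explaining-away (discounting) effect.

P(genuine neutron-flux excursion | scram) ≈ 0.4848; P(genuine neutron-flux excursion | scram, stuck control-rod sensor) ≈ 0.0869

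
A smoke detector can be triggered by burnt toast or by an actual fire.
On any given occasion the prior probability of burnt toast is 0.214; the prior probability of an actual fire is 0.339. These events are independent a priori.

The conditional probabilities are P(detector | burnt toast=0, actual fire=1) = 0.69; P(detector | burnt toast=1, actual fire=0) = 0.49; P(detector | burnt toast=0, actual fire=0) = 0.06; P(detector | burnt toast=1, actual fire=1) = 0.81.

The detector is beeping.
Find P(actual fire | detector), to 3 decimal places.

By total probability over the 4 (burnt toast, actual fire) configurations:
  P(detector) = 0.06*0.786*0.661 + 0.69*0.786*0.339 + 0.49*0.214*0.661 + 0.81*0.214*0.339
        = 0.031173 + 0.183853 + 0.069312 + 0.058762 = 0.343100
Configurations with actual fire contribute 0.242615, so
  P(actual fire | detector) = 0.242615 / 0.343100 ≈ 0.707

P(actual fire | detector) ≈ 0.707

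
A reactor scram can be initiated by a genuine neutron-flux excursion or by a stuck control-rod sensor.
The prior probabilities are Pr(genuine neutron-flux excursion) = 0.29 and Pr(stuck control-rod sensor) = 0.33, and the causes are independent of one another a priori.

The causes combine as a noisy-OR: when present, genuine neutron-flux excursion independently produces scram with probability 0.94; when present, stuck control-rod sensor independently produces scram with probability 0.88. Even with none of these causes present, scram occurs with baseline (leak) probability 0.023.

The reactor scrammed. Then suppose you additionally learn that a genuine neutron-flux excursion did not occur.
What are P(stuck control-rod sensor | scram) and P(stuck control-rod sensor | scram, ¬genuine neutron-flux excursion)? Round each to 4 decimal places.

Under noisy-OR, P(scram | causes) = 1 − (1−0.023)·∏(1−qᵢ) over the active causes.
Weight on stuck control-rod sensor=true, given the evidence: 0.206831 + 0.095027 = 0.301858
Denominator P(scram): 0.023·0.71·0.67 + 0.88276·0.71·0.33 + 0.94138·0.29·0.67 + 0.992966·0.29·0.33 = 0.495709
Posterior = 0.301858 / 0.495709 ≈ 0.6089

Now also conditioning on genuine neutron-flux excursion≠true:
P(scram | ¬genuine neutron-flux excursion) = 0.023×0.67 + 0.88276×0.33 = 0.015410 + 0.291311 = 0.306721
Of this, 0.291311 comes from 0.88276×0.33 (the stuck control-rod sensor=true cases).
So P(stuck control-rod sensor | scram, ¬genuine neutron-flux excursion) = 0.291311/0.306721 ≈ 0.9498.
With genuine neutron-flux excursion excluded, stuck control-rod sensor must carry more of the explanatory weight for the scram.

P(stuck control-rod sensor | scram) ≈ 0.6089; P(stuck control-rod sensor | scram, ¬genuine neutron-flux excursion) ≈ 0.9498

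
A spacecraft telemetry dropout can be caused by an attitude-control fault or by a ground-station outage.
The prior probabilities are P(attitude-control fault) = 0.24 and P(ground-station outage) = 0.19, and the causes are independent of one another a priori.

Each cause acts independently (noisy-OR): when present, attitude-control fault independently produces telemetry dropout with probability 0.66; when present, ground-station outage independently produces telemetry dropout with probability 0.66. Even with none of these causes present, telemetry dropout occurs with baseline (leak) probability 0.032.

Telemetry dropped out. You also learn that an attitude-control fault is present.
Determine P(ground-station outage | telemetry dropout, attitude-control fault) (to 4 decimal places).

P(ground-station outage | telemetry dropout, attitude-control fault) ≈ 0.2369

Under noisy-OR, P(telemetry dropout | causes) = 1 − (1−0.032)·∏(1−qᵢ) over the active causes.
For the numerator, keep only ground-station outage=true terms: 0.888099×0.19 = 0.168739
The normalizing constant is 0.67088×0.81 + 0.888099×0.19 = 0.712152
P(ground-station outage | telemetry dropout, attitude-control fault) = 0.168739/0.712152 ≈ 0.2369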